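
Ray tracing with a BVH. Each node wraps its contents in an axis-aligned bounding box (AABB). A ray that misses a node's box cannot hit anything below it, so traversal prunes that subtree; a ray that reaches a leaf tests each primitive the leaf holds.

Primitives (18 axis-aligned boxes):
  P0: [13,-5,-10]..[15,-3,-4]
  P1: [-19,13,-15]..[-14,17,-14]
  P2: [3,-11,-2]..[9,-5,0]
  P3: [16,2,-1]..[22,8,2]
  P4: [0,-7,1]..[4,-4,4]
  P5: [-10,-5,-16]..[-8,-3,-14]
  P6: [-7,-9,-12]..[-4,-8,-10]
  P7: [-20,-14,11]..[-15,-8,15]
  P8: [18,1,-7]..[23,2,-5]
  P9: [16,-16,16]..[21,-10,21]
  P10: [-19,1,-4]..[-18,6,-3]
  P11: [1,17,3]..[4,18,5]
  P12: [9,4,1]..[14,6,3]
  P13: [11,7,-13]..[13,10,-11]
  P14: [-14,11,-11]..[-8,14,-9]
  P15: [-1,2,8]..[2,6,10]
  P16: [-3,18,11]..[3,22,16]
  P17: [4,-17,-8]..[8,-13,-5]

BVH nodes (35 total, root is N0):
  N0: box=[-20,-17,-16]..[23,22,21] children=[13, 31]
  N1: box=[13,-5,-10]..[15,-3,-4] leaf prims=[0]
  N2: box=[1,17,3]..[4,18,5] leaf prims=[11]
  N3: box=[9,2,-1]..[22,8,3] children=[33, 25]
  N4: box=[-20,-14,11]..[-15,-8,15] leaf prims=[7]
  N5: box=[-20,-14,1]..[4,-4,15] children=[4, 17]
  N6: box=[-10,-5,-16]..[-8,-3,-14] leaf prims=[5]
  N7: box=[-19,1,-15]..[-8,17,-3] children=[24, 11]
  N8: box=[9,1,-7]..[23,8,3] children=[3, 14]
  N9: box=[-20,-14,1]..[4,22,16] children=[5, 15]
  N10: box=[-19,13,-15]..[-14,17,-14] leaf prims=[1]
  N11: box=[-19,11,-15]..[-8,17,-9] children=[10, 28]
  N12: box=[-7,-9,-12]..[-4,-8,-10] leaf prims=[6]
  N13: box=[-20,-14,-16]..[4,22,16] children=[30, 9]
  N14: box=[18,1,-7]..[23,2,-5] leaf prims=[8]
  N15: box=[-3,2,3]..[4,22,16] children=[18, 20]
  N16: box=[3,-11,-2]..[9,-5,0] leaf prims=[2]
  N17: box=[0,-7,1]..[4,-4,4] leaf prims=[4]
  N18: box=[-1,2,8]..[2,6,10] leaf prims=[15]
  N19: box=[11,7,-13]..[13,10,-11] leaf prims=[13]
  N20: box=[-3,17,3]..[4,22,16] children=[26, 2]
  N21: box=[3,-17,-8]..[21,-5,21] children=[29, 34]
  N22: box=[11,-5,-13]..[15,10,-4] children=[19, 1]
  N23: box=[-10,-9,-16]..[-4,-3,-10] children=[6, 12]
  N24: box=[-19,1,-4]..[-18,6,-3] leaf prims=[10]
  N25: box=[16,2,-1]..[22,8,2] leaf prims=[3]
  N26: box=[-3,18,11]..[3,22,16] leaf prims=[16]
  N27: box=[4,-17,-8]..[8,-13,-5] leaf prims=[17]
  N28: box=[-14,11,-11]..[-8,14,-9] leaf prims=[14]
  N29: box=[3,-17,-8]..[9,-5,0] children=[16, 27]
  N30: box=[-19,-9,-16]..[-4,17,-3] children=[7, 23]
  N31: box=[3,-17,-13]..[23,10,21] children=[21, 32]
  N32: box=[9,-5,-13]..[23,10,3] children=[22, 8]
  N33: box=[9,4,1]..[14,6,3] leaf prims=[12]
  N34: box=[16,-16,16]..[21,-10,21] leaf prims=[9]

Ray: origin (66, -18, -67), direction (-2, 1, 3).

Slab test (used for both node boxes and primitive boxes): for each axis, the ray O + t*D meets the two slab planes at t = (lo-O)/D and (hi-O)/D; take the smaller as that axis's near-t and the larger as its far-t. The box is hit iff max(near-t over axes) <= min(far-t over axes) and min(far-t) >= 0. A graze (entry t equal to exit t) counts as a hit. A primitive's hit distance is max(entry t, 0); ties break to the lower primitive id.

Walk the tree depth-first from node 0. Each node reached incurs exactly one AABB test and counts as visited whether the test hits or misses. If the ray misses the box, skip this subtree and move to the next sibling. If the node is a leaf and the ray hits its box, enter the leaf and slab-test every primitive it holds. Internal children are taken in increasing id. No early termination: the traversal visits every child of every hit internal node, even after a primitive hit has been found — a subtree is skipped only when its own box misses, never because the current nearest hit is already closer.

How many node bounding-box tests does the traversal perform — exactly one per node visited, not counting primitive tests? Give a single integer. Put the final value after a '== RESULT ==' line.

Walk:
N0 x:[43/2,43] y:[1,40] z:[17,88/3] -> hit [43/2,88/3], descend [13, 31]
  N13 x:[31,43] y:[4,40] z:[17,83/3] -> miss, prune
  N31 x:[43/2,63/2] y:[1,28] z:[18,88/3] -> hit [43/2,28], descend [21, 32]
    N21 x:[45/2,63/2] y:[1,13] z:[59/3,88/3] -> miss, prune
    N32 x:[43/2,57/2] y:[13,28] z:[18,70/3] -> hit [43/2,70/3], descend [8, 22]
      N8 x:[43/2,57/2] y:[19,26] z:[20,70/3] -> hit [43/2,70/3], descend [3, 14]
        N3 x:[22,57/2] y:[20,26] z:[22,70/3] -> hit [22,70/3], descend [25, 33]
          N25 x:[22,25] y:[20,26] z:[22,23] -> hit [22,23] leaf, test {P3@t=22}
          N33 x:[26,57/2] y:[22,24] z:[68/3,70/3] -> miss, prune
        N14 x:[43/2,24] y:[19,20] z:[20,62/3] -> miss, prune
      N22 x:[51/2,55/2] y:[13,28] z:[18,21] -> miss, prune

order=[0, 13, 31, 21, 32, 8, 3, 25, 33, 14, 22]  |boxes|=11  |leaves|=1  hit=P3

== RESULT ==
11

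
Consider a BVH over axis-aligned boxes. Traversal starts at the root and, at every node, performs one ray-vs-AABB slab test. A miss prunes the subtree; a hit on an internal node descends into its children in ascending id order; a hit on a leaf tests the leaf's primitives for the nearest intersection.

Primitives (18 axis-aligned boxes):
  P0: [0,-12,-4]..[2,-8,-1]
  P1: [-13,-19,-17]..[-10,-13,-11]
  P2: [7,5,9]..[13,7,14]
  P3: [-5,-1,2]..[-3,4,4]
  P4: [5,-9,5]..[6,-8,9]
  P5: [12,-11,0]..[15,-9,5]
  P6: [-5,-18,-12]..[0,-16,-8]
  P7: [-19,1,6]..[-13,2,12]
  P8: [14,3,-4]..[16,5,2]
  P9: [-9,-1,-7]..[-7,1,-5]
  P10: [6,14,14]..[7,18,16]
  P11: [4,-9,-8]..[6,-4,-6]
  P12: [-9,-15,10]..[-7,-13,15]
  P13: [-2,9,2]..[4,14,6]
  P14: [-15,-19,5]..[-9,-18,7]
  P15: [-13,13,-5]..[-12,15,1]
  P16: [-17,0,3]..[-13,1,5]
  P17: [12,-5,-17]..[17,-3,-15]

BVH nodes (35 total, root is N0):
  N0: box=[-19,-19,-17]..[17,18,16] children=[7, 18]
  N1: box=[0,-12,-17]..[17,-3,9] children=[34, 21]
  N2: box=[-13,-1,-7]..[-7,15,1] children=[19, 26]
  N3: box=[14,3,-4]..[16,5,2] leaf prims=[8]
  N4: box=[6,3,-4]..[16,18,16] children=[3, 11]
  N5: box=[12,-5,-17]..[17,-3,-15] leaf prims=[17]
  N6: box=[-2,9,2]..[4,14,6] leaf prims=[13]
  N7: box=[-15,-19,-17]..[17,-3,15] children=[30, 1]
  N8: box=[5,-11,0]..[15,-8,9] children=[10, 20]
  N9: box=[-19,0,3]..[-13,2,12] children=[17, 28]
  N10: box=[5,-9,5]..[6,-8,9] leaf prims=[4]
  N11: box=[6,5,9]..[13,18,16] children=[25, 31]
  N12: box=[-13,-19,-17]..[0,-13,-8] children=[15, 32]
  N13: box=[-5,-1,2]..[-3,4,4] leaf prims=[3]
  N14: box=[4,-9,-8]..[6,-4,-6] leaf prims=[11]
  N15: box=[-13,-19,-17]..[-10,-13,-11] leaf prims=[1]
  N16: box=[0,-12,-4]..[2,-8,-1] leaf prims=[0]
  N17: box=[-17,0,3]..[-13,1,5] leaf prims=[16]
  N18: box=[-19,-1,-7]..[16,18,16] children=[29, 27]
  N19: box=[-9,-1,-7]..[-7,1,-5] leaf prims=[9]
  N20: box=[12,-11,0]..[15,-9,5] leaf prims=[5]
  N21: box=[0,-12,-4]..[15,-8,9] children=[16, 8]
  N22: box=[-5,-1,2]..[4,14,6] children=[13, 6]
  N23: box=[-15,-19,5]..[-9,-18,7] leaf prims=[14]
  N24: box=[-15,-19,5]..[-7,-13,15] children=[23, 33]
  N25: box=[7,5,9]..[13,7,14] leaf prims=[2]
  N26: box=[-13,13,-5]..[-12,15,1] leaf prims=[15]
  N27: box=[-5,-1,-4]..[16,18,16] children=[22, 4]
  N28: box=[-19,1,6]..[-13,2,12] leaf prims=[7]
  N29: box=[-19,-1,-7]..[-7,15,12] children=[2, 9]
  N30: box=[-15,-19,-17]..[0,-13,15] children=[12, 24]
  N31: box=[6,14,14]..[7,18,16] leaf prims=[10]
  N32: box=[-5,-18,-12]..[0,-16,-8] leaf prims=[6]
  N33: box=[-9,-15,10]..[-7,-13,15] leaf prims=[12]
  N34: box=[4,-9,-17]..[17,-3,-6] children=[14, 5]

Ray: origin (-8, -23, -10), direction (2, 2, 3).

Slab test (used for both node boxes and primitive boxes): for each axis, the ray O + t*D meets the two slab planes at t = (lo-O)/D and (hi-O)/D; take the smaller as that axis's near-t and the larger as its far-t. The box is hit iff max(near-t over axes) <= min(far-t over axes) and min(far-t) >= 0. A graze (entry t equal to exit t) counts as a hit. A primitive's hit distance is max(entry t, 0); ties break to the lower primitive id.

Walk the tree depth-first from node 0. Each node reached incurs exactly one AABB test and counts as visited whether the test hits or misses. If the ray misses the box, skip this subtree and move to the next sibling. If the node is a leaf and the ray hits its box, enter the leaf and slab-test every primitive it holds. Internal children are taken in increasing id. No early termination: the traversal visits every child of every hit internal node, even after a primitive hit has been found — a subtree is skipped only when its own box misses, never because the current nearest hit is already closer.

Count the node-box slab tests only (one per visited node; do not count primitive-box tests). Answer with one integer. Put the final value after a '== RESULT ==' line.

Trace the traversal:
N0 x:[-11/2,25/2] y:[2,41/2] z:[-7/3,26/3] -> hit [2,26/3], descend [7, 18]
  N7 x:[-7/2,25/2] y:[2,10] z:[-7/3,25/3] -> hit [2,25/3], descend [1, 30]
    N1 x:[4,25/2] y:[11/2,10] z:[-7/3,19/3] -> hit [11/2,19/3], descend [21, 34]
      N21 x:[4,23/2] y:[11/2,15/2] z:[2,19/3] -> hit [11/2,19/3], descend [8, 16]
        N8 x:[13/2,23/2] y:[6,15/2] z:[10/3,19/3] -> miss, prune
        N16 x:[4,5] y:[11/2,15/2] z:[2,3] -> miss, prune
      N34 x:[6,25/2] y:[7,10] z:[-7/3,4/3] -> miss, prune
    N30 x:[-7/2,4] y:[2,5] z:[-7/3,25/3] -> hit [2,4], descend [12, 24]
      N12 x:[-5/2,4] y:[2,5] z:[-7/3,2/3] -> miss, prune
      N24 x:[-7/2,1/2] y:[2,5] z:[5,25/3] -> miss, prune
  N18 x:[-11/2,12] y:[11,41/2] z:[1,26/3] -> miss, prune

order=[0, 7, 1, 21, 8, 16, 34, 30, 12, 24, 18]  |boxes|=11  |leaves|=0  hit=miss

== RESULT ==
11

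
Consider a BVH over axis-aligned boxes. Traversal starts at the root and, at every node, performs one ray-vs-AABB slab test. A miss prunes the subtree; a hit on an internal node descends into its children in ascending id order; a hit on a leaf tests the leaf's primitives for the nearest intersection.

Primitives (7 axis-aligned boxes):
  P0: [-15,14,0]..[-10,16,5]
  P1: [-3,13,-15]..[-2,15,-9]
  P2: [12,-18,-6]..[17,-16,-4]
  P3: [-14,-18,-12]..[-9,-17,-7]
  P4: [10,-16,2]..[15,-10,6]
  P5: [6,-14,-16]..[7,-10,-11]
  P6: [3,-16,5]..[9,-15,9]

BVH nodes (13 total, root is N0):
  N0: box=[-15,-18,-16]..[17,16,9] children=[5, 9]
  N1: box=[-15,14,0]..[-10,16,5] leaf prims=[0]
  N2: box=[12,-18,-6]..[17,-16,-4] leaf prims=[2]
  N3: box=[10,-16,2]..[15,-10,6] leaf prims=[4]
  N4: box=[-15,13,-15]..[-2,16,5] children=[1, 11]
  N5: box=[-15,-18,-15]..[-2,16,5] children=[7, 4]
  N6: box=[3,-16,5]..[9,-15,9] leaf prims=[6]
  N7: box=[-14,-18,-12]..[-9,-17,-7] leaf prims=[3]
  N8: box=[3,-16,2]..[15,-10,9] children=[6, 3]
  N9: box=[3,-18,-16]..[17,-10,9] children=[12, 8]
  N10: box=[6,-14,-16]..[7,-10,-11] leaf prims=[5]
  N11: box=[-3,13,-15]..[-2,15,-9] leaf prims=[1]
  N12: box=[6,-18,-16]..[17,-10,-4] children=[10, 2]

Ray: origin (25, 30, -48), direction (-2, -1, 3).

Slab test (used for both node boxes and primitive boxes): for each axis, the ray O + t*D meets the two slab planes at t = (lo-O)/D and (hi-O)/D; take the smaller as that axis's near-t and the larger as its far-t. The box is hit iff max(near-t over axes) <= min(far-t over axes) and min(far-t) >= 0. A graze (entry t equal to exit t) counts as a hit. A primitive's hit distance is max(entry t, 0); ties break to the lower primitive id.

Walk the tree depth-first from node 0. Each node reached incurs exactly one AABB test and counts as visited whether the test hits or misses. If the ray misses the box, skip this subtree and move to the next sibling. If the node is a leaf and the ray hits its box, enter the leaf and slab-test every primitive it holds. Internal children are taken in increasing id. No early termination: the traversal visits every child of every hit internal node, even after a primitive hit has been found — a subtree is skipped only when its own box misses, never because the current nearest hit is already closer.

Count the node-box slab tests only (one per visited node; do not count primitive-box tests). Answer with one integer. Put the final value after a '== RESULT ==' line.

Walk:
N0 x:[4,20] y:[14,48] z:[32/3,19] -> hit [14,19], descend [5, 9]
  N5 x:[27/2,20] y:[14,48] z:[11,53/3] -> hit [14,53/3], descend [4, 7]
    N4 x:[27/2,20] y:[14,17] z:[11,53/3] -> hit [14,17], descend [1, 11]
      N1 x:[35/2,20] y:[14,16] z:[16,53/3] -> miss, prune
      N11 x:[27/2,14] y:[15,17] z:[11,13] -> miss, prune
    N7 x:[17,39/2] y:[47,48] z:[12,41/3] -> miss, prune
  N9 x:[4,11] y:[40,48] z:[32/3,19] -> miss, prune

7 AABB tests over nodes [0, 5, 4, 1, 11, 7, 9]; 0 leaves entered; closest miss.

== RESULT ==
7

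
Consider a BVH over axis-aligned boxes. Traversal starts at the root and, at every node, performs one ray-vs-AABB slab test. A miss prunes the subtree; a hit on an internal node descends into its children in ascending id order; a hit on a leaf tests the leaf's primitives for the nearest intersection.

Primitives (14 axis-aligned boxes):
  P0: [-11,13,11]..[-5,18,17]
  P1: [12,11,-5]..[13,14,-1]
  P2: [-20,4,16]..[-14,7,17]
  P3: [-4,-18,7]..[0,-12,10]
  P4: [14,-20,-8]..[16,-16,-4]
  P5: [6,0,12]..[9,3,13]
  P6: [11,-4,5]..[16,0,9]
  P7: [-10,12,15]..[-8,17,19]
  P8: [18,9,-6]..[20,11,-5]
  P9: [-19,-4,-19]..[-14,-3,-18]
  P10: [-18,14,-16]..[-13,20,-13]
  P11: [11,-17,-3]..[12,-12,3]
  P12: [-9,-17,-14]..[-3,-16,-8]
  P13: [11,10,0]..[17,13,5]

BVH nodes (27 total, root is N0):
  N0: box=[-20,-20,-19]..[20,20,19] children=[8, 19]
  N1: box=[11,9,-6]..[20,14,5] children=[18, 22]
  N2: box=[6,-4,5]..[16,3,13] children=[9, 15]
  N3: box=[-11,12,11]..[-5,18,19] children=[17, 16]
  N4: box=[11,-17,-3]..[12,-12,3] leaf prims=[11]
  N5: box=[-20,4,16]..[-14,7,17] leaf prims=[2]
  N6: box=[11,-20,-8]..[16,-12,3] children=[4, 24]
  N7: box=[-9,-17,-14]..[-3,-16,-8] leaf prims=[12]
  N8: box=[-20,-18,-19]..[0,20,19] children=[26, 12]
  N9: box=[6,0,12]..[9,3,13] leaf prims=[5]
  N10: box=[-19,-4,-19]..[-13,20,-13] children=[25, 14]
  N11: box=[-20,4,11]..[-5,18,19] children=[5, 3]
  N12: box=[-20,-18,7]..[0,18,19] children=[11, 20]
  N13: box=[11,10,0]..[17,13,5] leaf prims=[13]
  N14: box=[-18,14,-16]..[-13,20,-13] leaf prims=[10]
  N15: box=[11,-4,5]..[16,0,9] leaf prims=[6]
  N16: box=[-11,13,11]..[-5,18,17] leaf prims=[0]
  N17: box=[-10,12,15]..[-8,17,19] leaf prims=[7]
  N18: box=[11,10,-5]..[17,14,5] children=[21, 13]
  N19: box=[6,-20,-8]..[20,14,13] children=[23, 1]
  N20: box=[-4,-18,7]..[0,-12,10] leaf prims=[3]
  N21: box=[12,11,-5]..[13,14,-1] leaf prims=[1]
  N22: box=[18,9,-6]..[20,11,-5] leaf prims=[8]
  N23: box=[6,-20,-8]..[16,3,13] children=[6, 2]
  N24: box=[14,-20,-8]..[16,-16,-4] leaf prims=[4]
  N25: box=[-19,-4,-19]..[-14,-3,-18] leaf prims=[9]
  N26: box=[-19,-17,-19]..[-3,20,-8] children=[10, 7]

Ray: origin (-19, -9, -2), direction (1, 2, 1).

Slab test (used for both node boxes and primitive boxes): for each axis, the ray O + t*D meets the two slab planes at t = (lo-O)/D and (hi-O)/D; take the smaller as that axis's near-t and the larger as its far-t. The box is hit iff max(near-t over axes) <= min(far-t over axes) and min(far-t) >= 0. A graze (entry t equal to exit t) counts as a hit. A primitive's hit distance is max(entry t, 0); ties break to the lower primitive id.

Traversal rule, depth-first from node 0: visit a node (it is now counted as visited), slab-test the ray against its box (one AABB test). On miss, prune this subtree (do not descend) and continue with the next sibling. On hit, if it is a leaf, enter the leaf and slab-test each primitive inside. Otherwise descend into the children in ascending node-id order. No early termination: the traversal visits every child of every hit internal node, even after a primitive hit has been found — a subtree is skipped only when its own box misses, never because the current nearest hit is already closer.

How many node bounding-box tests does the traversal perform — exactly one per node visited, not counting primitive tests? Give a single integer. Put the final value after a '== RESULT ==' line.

Walk:
N0 x:[-1,39] y:[-11/2,29/2] z:[-17,21] -> hit [-1,29/2], descend [8, 19]
  N8 x:[-1,19] y:[-9/2,29/2] z:[-17,21] -> hit [-1,29/2], descend [12, 26]
    N12 x:[-1,19] y:[-9/2,27/2] z:[9,21] -> hit [9,27/2], descend [11, 20]
      N11 x:[-1,14] y:[13/2,27/2] z:[13,21] -> hit [13,27/2], descend [3, 5]
        N3 x:[8,14] y:[21/2,27/2] z:[13,21] -> hit [13,27/2], descend [16, 17]
          N16 x:[8,14] y:[11,27/2] z:[13,19] -> hit [13,27/2] leaf, test {P0@t=13}
          N17 x:[9,11] y:[21/2,13] z:[17,21] -> miss, prune
        N5 x:[-1,5] y:[13/2,8] z:[18,19] -> miss, prune
      N20 x:[15,19] y:[-9/2,-3/2] z:[9,12] -> miss, prune
    N26 x:[0,16] y:[-4,29/2] z:[-17,-6] -> miss, prune
  N19 x:[25,39] y:[-11/2,23/2] z:[-6,15] -> miss, prune

order=[0, 8, 12, 11, 3, 16, 17, 5, 20, 26, 19]  |boxes|=11  |leaves|=1  hit=P0

== RESULT ==
11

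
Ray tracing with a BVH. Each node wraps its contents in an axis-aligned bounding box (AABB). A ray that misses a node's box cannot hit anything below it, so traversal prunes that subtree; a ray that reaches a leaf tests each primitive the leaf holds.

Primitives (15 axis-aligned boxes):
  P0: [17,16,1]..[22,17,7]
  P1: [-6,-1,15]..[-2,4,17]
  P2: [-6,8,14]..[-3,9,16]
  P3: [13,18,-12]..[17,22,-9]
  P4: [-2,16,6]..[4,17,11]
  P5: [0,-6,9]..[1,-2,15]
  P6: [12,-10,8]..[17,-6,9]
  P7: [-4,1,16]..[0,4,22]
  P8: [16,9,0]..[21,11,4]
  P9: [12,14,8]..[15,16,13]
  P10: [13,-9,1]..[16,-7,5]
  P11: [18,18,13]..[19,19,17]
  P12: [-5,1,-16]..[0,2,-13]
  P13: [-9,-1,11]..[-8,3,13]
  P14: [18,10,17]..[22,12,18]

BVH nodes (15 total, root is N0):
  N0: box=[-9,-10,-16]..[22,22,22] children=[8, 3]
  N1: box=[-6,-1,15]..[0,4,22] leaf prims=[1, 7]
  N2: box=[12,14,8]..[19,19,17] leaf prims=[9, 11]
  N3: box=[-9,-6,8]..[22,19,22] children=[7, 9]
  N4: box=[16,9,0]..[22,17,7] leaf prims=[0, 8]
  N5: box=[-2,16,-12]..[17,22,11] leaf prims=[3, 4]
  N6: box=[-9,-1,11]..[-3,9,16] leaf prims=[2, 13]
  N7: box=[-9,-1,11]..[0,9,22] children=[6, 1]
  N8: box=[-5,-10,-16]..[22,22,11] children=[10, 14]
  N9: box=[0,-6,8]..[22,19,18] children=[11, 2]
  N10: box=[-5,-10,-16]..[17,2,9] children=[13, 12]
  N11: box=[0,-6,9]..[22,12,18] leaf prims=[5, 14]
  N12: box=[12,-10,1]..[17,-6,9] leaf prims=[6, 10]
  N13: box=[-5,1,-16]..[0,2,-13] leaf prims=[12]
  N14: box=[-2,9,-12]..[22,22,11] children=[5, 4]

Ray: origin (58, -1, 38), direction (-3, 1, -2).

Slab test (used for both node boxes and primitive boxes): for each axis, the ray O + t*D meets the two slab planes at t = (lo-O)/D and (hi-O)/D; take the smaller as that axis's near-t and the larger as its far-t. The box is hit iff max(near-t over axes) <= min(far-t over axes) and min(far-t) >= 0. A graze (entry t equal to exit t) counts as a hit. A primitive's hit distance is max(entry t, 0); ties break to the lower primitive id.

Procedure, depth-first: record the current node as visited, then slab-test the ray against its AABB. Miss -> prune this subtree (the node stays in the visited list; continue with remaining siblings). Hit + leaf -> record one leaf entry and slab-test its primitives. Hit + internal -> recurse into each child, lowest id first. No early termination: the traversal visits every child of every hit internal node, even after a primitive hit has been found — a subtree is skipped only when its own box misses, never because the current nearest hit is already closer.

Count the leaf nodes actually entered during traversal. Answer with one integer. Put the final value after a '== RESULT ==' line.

Walk:
N0 x:[12,67/3] y:[-9,23] z:[8,27] -> hit [12,67/3], descend [3, 8]
  N3 x:[12,67/3] y:[-5,20] z:[8,15] -> hit [12,15], descend [7, 9]
    N7 x:[58/3,67/3] y:[0,10] z:[8,27/2] -> miss, prune
    N9 x:[12,58/3] y:[-5,20] z:[10,15] -> hit [12,15], descend [2, 11]
      N2 x:[13,46/3] y:[15,20] z:[21/2,15] -> hit [15,15] leaf, test {P9@t=15, P11(miss)}
      N11 x:[12,58/3] y:[-5,13] z:[10,29/2] -> hit [12,13] leaf, test {P5(miss), P14(miss)}
  N8 x:[12,21] y:[-9,23] z:[27/2,27] -> hit [27/2,21], descend [10, 14]
    N10 x:[41/3,21] y:[-9,3] z:[29/2,27] -> miss, prune
    N14 x:[12,20] y:[10,23] z:[27/2,25] -> hit [27/2,20], descend [4, 5]
      N4 x:[12,14] y:[10,18] z:[31/2,19] -> miss, prune
      N5 x:[41/3,20] y:[17,23] z:[27/2,25] -> hit [17,20] leaf, test {P3(miss), P4(miss)}

order=[0, 3, 7, 9, 2, 11, 8, 10, 14, 4, 5]  |boxes|=11  |leaves|=3  hit=P9

== RESULT ==
3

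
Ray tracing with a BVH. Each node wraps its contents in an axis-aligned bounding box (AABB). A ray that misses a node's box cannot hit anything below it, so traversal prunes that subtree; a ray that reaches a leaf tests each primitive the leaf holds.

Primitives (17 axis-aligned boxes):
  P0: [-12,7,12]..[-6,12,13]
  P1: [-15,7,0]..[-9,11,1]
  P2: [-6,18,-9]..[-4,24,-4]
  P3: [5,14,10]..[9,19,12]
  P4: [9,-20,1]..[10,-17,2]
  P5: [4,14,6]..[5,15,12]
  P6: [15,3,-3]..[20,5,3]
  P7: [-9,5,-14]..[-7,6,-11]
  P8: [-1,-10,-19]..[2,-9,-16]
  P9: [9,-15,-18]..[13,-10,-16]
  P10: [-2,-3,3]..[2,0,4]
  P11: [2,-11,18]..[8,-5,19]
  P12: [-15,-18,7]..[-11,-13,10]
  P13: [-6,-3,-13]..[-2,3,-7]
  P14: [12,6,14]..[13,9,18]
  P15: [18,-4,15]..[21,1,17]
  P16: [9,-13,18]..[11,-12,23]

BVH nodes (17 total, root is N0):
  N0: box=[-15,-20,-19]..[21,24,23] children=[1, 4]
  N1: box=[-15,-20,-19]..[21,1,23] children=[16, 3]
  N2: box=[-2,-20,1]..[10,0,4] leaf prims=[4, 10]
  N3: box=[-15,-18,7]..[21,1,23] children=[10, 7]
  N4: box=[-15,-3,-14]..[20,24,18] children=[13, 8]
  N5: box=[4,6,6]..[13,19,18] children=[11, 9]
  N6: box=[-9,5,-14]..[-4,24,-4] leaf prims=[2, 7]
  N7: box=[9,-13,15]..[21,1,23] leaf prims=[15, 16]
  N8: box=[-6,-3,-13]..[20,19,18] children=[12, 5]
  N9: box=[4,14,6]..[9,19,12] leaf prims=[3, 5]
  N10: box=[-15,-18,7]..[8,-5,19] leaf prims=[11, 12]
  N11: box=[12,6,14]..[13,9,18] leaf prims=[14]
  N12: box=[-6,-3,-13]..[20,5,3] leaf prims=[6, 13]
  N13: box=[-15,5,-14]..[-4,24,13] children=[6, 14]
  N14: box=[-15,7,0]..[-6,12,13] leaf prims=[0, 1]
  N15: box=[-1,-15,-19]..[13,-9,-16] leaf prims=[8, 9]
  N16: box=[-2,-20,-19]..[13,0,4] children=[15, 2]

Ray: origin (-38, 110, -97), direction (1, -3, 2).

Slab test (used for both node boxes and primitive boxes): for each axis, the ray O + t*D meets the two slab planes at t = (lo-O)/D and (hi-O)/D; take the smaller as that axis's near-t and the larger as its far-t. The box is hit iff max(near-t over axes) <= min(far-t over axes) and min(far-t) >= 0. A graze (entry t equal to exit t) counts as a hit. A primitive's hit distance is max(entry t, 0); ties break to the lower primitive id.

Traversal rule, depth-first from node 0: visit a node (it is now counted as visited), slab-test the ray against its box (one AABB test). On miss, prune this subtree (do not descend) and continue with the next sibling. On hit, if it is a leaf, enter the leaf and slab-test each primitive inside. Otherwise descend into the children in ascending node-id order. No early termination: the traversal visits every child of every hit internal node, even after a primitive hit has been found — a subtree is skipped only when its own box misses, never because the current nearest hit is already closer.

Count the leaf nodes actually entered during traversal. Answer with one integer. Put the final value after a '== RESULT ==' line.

Trace the traversal:
N0 x:[23,59] y:[86/3,130/3] z:[39,60] -> hit [39,130/3], descend [1, 4]
  N1 x:[23,59] y:[109/3,130/3] z:[39,60] -> hit [39,130/3], descend [3, 16]
    N3 x:[23,59] y:[109/3,128/3] z:[52,60] -> miss, prune
    N16 x:[36,51] y:[110/3,130/3] z:[39,101/2] -> hit [39,130/3], descend [2, 15]
      N2 x:[36,48] y:[110/3,130/3] z:[49,101/2] -> miss, prune
      N15 x:[37,51] y:[119/3,125/3] z:[39,81/2] -> hit [119/3,81/2] leaf, test {P8@t=119/3, P9(miss)}
  N4 x:[23,58] y:[86/3,113/3] z:[83/2,115/2] -> miss, prune

7 AABB tests over nodes [0, 1, 3, 16, 2, 15, 4]; 1 leaf entered; closest P8.

== RESULT ==
1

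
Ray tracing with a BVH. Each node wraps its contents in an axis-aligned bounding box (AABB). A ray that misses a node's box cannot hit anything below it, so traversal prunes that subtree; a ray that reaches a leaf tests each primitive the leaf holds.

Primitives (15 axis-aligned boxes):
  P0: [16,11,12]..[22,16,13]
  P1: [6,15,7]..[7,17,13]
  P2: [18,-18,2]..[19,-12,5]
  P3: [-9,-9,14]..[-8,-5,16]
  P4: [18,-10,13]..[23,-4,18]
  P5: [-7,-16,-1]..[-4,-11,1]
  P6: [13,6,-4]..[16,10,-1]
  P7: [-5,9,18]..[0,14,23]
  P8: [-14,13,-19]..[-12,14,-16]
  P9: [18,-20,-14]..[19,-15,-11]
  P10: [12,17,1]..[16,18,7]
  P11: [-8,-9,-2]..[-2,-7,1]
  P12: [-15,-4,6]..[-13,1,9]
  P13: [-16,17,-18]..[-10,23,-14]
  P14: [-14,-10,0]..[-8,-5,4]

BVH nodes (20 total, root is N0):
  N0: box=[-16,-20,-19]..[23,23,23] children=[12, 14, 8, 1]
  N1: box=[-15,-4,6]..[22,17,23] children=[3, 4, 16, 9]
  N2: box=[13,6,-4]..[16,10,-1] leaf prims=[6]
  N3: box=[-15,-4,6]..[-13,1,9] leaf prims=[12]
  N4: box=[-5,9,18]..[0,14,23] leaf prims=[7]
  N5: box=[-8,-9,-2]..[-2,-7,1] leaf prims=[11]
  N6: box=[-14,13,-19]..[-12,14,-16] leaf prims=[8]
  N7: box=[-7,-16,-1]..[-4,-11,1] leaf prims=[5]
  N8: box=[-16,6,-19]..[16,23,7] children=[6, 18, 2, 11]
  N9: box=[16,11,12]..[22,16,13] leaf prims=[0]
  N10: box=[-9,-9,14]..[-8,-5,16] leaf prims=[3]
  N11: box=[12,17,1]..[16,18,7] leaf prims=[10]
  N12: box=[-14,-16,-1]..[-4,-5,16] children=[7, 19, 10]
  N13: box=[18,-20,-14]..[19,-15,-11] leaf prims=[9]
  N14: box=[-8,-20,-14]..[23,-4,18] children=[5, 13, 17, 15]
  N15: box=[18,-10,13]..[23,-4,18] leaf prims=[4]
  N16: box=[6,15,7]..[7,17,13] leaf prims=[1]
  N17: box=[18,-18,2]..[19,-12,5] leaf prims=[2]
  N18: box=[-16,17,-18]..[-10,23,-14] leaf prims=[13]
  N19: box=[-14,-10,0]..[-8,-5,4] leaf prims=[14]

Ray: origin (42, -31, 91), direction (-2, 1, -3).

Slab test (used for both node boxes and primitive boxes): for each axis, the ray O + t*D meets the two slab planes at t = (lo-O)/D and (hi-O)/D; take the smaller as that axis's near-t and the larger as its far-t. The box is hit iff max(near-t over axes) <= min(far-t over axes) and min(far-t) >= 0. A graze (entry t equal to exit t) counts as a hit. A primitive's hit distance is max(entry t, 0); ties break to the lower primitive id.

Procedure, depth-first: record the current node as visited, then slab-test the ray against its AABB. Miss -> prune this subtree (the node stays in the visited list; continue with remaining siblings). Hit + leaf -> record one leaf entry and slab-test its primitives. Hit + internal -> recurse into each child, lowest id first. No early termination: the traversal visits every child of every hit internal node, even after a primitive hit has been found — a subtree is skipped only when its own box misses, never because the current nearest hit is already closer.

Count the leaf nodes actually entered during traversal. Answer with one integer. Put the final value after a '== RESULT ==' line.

Traverse from the root:
N0 x:[19/2,29] y:[11,54] z:[68/3,110/3] -> hit [68/3,29], descend [1, 8, 12, 14]
  N1 x:[10,57/2] y:[27,48] z:[68/3,85/3] -> hit [27,85/3], descend [3, 4, 9, 16]
    N3 x:[55/2,57/2] y:[27,32] z:[82/3,85/3] -> hit [55/2,85/3] leaf, test {P12@t=55/2}
    N4 x:[21,47/2] y:[40,45] z:[68/3,73/3] -> miss, prune
    N9 x:[10,13] y:[42,47] z:[26,79/3] -> miss, prune
    N16 x:[35/2,18] y:[46,48] z:[26,28] -> miss, prune
  N8 x:[13,29] y:[37,54] z:[28,110/3] -> miss, prune
  N12 x:[23,28] y:[15,26] z:[25,92/3] -> hit [25,26], descend [7, 10, 19]
    N7 x:[23,49/2] y:[15,20] z:[30,92/3] -> miss, prune
    N10 x:[25,51/2] y:[22,26] z:[25,77/3] -> hit [25,51/2] leaf, test {P3@t=25}
    N19 x:[25,28] y:[21,26] z:[29,91/3] -> miss, prune
  N14 x:[19/2,25] y:[11,27] z:[73/3,35] -> hit [73/3,25], descend [5, 13, 15, 17]
    N5 x:[22,25] y:[22,24] z:[30,31] -> miss, prune
    N13 x:[23/2,12] y:[11,16] z:[34,35] -> miss, prune
    N15 x:[19/2,12] y:[21,27] z:[73/3,26] -> miss, prune
    N17 x:[23/2,12] y:[13,19] z:[86/3,89/3] -> miss, prune

16 AABB tests over nodes [0, 1, 3, 4, 9, 16, 8, 12, 7, 10, 19, 14, 5, 13, 15, 17]; 2 leaves entered; closest P3.

== RESULT ==
2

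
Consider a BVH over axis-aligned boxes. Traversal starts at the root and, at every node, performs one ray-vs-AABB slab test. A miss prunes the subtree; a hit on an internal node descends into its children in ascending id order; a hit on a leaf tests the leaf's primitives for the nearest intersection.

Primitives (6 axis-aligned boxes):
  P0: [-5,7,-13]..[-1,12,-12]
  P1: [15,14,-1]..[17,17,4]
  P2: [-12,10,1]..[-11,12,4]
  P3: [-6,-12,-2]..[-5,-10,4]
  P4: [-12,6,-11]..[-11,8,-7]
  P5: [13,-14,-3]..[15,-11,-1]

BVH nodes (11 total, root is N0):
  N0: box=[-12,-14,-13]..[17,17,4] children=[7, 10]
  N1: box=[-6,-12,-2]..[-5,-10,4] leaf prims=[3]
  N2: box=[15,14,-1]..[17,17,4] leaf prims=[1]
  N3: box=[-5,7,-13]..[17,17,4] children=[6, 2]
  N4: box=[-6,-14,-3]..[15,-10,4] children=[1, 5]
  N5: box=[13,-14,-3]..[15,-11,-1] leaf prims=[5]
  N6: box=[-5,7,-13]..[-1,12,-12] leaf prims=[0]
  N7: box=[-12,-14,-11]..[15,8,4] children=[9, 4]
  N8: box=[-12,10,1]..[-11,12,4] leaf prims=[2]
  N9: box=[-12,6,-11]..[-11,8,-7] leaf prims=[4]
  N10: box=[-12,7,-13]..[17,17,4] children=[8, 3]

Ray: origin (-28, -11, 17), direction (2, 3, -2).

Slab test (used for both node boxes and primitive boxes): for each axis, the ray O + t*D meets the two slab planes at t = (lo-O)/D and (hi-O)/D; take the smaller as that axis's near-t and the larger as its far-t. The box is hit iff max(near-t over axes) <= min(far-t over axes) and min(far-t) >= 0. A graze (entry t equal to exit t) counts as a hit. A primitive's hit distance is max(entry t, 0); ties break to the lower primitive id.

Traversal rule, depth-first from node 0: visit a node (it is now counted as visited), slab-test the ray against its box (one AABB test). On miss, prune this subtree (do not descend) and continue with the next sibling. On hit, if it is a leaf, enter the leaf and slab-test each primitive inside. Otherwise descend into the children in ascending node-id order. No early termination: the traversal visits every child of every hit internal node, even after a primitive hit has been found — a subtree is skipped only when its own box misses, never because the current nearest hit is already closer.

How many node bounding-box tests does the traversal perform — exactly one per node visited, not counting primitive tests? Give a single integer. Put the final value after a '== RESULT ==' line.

Walk:
N0 x:[8,45/2] y:[-1,28/3] z:[13/2,15] -> hit [8,28/3], descend [7, 10]
  N7 x:[8,43/2] y:[-1,19/3] z:[13/2,14] -> miss, prune
  N10 x:[8,45/2] y:[6,28/3] z:[13/2,15] -> hit [8,28/3], descend [3, 8]
    N3 x:[23/2,45/2] y:[6,28/3] z:[13/2,15] -> miss, prune
    N8 x:[8,17/2] y:[7,23/3] z:[13/2,8] -> miss, prune

5 AABB tests over nodes [0, 7, 10, 3, 8]; 0 leaves entered; closest miss.

== RESULT ==
5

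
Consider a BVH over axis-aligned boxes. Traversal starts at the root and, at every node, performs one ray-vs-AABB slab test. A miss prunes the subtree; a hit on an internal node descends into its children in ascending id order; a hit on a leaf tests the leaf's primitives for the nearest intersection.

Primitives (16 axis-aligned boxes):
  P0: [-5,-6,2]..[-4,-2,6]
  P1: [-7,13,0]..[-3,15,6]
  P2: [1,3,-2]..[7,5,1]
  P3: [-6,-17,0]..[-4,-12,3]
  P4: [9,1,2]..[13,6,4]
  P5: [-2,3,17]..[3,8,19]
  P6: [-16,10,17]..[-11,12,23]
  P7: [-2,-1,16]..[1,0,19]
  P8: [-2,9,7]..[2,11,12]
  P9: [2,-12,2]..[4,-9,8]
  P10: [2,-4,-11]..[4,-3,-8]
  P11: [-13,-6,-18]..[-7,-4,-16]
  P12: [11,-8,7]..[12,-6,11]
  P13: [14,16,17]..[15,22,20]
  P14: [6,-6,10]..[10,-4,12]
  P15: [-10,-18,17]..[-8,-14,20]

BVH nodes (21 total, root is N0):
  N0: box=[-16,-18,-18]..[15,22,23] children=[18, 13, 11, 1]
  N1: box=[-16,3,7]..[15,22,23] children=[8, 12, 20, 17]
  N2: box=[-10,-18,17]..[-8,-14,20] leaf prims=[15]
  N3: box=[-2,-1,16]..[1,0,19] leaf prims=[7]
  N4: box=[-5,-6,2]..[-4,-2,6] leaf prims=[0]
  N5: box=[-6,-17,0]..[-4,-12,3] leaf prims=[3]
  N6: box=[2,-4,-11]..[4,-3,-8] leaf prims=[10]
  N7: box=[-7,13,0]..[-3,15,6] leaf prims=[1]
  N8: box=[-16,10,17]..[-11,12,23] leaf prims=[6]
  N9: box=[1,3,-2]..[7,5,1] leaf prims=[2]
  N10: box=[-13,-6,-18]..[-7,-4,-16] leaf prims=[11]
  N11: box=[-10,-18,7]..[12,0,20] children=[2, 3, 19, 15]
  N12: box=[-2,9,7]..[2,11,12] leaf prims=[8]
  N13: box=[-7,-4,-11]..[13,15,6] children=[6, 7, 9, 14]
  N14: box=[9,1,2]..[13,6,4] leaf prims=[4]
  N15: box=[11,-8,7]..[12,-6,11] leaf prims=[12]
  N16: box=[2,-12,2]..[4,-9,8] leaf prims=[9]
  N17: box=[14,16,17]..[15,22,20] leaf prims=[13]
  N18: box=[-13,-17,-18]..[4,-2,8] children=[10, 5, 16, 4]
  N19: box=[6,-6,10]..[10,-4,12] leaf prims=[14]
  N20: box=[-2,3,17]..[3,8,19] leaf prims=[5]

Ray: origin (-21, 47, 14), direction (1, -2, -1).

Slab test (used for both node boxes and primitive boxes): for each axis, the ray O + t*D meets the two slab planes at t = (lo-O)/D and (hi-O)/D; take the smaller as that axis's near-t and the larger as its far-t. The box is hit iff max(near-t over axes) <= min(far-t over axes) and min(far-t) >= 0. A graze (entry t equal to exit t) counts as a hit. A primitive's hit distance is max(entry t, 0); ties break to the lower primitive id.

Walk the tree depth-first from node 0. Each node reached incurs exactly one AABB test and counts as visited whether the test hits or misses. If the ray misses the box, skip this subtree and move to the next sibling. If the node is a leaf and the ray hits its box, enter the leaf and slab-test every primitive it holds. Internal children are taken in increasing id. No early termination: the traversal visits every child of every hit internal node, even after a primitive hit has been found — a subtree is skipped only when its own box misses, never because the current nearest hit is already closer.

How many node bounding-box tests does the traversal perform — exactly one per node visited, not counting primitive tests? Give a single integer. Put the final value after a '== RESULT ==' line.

Traverse from the root:
N0 x:[5,36] y:[25/2,65/2] z:[-9,32] -> hit [25/2,32], descend [1, 11, 13, 18]
  N1 x:[5,36] y:[25/2,22] z:[-9,7] -> miss, prune
  N11 x:[11,33] y:[47/2,65/2] z:[-6,7] -> miss, prune
  N13 x:[14,34] y:[16,51/2] z:[8,25] -> hit [16,25], descend [6, 7, 9, 14]
    N6 x:[23,25] y:[25,51/2] z:[22,25] -> hit [25,25] leaf, test {P10@t=25}
    N7 x:[14,18] y:[16,17] z:[8,14] -> miss, prune
    N9 x:[22,28] y:[21,22] z:[13,16] -> miss, prune
    N14 x:[30,34] y:[41/2,23] z:[10,12] -> miss, prune
  N18 x:[8,25] y:[49/2,32] z:[6,32] -> hit [49/2,25], descend [4, 5, 10, 16]
    N4 x:[16,17] y:[49/2,53/2] z:[8,12] -> miss, prune
    N5 x:[15,17] y:[59/2,32] z:[11,14] -> miss, prune
    N10 x:[8,14] y:[51/2,53/2] z:[30,32] -> miss, prune
    N16 x:[23,25] y:[28,59/2] z:[6,12] -> miss, prune

order=[0, 1, 11, 13, 6, 7, 9, 14, 18, 4, 5, 10, 16]  |boxes|=13  |leaves|=1  hit=P10

== RESULT ==
13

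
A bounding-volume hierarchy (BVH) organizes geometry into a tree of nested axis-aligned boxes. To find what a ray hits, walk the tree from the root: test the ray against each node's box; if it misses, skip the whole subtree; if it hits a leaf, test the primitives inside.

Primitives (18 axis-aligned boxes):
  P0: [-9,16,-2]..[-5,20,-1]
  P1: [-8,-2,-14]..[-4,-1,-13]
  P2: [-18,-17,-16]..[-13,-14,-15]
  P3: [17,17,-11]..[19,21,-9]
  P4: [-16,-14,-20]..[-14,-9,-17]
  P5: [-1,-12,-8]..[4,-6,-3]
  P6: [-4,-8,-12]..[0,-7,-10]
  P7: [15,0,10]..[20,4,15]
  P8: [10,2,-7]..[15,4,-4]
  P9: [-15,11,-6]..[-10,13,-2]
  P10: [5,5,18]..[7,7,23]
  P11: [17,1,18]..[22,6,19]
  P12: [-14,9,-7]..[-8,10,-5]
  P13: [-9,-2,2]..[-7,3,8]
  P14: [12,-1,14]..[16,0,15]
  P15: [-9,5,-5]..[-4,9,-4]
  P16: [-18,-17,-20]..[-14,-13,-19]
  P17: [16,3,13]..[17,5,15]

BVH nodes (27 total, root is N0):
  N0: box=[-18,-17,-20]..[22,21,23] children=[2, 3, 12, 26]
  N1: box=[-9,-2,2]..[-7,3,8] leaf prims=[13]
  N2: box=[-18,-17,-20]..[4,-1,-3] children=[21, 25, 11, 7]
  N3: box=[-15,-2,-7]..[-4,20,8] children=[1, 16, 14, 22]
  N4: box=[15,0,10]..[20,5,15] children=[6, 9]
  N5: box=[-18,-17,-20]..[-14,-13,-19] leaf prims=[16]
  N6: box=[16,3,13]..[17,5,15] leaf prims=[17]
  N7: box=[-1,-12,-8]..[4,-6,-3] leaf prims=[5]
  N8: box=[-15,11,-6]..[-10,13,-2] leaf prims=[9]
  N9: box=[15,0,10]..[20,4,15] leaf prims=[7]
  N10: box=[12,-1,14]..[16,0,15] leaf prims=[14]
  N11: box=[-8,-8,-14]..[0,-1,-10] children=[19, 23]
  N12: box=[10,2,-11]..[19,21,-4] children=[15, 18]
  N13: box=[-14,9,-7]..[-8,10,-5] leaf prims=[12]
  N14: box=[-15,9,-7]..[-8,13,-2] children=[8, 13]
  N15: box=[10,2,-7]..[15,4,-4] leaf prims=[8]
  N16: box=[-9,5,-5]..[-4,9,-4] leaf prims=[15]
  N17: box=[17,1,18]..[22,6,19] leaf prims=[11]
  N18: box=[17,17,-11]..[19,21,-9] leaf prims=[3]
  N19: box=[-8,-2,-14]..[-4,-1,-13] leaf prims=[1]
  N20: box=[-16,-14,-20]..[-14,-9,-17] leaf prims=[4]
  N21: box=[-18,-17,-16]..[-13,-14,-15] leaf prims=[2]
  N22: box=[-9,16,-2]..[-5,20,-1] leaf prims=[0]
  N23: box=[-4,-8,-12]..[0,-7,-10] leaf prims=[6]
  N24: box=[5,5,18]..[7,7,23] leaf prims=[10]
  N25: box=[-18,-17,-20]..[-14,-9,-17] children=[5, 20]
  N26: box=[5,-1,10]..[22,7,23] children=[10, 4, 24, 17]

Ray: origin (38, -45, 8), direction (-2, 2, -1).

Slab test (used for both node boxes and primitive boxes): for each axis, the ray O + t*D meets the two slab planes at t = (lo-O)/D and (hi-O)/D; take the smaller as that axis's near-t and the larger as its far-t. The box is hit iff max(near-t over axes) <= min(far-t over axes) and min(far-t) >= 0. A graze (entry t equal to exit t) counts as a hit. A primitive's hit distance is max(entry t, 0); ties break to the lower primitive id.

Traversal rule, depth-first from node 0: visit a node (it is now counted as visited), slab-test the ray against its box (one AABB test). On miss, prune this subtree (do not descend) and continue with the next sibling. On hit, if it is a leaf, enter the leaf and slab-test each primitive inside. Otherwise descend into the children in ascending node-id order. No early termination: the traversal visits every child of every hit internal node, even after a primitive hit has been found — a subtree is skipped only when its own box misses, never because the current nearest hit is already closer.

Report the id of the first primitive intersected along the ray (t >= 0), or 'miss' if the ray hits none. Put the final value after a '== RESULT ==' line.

Walk:
N0 x:[8,28] y:[14,33] z:[-15,28] -> hit [14,28], descend [2, 3, 12, 26]
  N2 x:[17,28] y:[14,22] z:[11,28] -> hit [17,22], descend [7, 11, 21, 25]
    N7 x:[17,39/2] y:[33/2,39/2] z:[11,16] -> miss, prune
    N11 x:[19,23] y:[37/2,22] z:[18,22] -> hit [19,22], descend [19, 23]
      N19 x:[21,23] y:[43/2,22] z:[21,22] -> hit [43/2,22] leaf, test {P1@t=43/2}
      N23 x:[19,21] y:[37/2,19] z:[18,20] -> hit [19,19] leaf, test {P6@t=19}
    N21 x:[51/2,28] y:[14,31/2] z:[23,24] -> miss, prune
    N25 x:[26,28] y:[14,18] z:[25,28] -> miss, prune
  N3 x:[21,53/2] y:[43/2,65/2] z:[0,15] -> miss, prune
  N12 x:[19/2,14] y:[47/2,33] z:[12,19] -> miss, prune
  N26 x:[8,33/2] y:[22,26] z:[-15,-2] -> miss, prune

11 AABB tests over nodes [0, 2, 7, 11, 19, 23, 21, 25, 3, 12, 26]; 2 leaves entered; closest P6.

== RESULT ==
6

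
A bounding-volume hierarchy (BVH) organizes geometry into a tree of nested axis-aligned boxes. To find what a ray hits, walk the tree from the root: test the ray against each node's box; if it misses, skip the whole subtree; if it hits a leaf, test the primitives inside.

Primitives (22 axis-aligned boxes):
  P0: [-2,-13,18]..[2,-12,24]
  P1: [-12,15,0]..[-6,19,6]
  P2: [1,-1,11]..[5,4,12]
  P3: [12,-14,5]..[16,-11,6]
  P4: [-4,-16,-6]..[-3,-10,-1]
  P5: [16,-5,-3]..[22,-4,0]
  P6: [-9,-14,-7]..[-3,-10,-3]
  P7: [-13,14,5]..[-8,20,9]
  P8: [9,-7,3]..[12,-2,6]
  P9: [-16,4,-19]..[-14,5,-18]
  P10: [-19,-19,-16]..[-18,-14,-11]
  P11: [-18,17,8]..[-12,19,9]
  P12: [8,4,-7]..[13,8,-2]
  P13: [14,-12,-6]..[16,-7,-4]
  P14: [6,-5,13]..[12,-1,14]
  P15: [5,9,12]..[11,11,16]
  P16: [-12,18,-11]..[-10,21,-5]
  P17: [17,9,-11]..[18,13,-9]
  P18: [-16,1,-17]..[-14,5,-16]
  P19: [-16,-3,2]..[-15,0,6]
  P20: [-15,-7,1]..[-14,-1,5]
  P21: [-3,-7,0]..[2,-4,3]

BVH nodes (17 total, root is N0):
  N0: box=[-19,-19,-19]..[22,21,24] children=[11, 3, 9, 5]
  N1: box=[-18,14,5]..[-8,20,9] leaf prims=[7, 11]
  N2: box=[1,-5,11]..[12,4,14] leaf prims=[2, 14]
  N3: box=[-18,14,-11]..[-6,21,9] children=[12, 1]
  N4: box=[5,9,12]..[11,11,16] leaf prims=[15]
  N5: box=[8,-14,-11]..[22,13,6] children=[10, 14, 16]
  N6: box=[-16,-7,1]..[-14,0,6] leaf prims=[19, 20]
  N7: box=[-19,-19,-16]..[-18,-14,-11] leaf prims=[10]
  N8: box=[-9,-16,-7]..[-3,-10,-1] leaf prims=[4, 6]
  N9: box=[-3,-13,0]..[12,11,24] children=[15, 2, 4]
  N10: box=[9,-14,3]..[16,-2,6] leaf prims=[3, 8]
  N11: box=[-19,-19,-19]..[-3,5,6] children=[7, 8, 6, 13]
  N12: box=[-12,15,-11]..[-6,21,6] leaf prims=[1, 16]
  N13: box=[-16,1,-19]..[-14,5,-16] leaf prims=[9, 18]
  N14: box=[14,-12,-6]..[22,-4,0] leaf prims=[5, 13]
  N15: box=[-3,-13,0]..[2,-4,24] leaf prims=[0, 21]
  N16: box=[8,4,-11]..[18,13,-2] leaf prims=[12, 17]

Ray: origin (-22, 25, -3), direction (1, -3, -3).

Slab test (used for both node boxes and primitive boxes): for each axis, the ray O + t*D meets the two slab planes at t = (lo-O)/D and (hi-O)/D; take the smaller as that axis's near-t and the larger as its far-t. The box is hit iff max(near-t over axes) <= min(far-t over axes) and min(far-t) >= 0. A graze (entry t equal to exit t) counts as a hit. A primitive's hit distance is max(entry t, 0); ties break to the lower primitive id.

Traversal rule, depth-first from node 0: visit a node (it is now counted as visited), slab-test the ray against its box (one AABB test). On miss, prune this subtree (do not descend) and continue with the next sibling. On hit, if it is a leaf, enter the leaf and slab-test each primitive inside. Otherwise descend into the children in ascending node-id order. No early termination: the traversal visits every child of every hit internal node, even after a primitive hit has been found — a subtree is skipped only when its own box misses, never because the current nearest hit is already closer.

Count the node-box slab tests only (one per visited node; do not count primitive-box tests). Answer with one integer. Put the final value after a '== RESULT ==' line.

Trace the traversal:
N0 x:[3,44] y:[4/3,44/3] z:[-9,16/3] -> hit [3,16/3], descend [3, 5, 9, 11]
  N3 x:[4,16] y:[4/3,11/3] z:[-4,8/3] -> miss, prune
  N5 x:[30,44] y:[4,13] z:[-3,8/3] -> miss, prune
  N9 x:[19,34] y:[14/3,38/3] z:[-9,-1] -> miss, prune
  N11 x:[3,19] y:[20/3,44/3] z:[-3,16/3] -> miss, prune

5 AABB tests over nodes [0, 3, 5, 9, 11]; 0 leaves entered; closest miss.

== RESULT ==
5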